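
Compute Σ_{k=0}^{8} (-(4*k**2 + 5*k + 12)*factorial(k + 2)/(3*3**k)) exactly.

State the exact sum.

The ratio is (k + 3)*(5*k + 4*(k + 1)**2 + 17)/(3*(4*k**2 + 5*k + 12)).
Normal form (A,B,C) = (k/3 + 1, 1, k**2 + 5*k/4 + 3).
f must satisfy (k/3 + 1)·f(k+1) − (1)·f(k) = k**2 + 5*k/4 + 3.
Degrees (1,0,2) ⇒ d ≤ 1.
Solving with deg f ≤ 1: f(k) = 3*(4*k + 1)/4.
Get s_k = R·t_k = -(4*k + 1)*factorial(k + 2)/3**k with R(k) = B(k−1)f(k)/C(k) = 3*(4*k + 1)/(4*k**2 + 5*k + 12).
Δs = -(4*k**2 + 5*k + 12)*factorial(k + 2)/(3*3**k), as required.
Sum = s_(9) − s_(0); s_(9) = -18233600/243, s_(0) = -2 ⇒ -18233114/243.

Σ = -18233114/243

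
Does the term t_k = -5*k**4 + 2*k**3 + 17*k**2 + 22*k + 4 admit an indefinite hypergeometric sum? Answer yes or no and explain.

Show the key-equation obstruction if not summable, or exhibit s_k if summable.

Ratio r(k) = (5*k**4 + 18*k**3 + 7*k**2 - 42*k - 40)/(5*k**4 - 2*k**3 - 17*k**2 - 22*k - 4).
Factor: A=1; B=1; C=k**4 - 2*k**3/5 - 17*k**2/5 - 22*k/5 - 4/5.
Key eq: (1)·f(k+1) = (1)·f(k) + (k**4 - 2*k**3/5 - 17*k**2/5 - 22*k/5 - 4/5).
deg f ≤ 5 (via 0,0,4).
Coefficient equations give f(k) = k*(k**4 - 3*k**3 - 3*k**2 - 3*k + 4)/5.
So s_k = (B(k−1)f/C)·t_k = (k*(k**4 - 3*k**3 - 3*k**2 - 3*k + 4)/(5*k**4 - 2*k**3 - 17*k**2 - 22*k - 4))·t_k = k*(-k**4 + 3*k**3 + 3*k**2 + 3*k - 4).
s_(k+1) − s_k = -5*k**4 + 2*k**3 + 17*k**2 + 22*k + 4 = t_k.

Yes. s_k = k*(-k**4 + 3*k**3 + 3*k**2 + 3*k - 4).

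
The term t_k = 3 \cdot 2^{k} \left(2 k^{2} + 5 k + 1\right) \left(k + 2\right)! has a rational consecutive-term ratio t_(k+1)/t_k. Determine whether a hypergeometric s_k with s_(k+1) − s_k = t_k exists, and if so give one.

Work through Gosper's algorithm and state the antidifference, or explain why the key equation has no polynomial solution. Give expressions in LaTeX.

s_k = 3 \cdot 2^{k} \left(k - 1\right) \left(k + 2\right)!

r(k) = 2*(2*k**3 + 15*k**2 + 35*k + 24)/(2*k**2 + 5*k + 1) after simplifying.
Factor: A=2*k + 6; B=1; C=k**2 + 5*k/2 + 1/2.
Key eq: (2*k + 6)·f(k+1) = (1)·f(k) + (k**2 + 5*k/2 + 1/2).
Bound: deg f ≤ 1.
Match coefficients ⇒ f(k) = (k - 1)/2.
Get s_k = R·t_k = 3*2**k*(k - 1)*factorial(k + 2) with R(k) = B(k−1)f(k)/C(k) = (k - 1)/(2*k**2 + 5*k + 1).
Δs = 3*2**k*(2*k**2 + 5*k + 1)*factorial(k + 2), as required.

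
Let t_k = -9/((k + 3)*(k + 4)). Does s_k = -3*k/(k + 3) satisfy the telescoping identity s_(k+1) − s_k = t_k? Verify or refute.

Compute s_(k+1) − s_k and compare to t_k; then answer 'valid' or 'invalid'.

valid (s_(k+1) − s_k reduces to t_k)

s_(k+1) = 3*(-k - 1)/(k + 4)
s_(k+1) − s_k = -9/(k**2 + 7*k + 12)
(s_(k+1) − s_k) − t_k = 0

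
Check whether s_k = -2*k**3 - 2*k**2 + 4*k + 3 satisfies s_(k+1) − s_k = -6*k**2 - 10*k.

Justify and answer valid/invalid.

s_(k+1) = -2*k**3 - 8*k**2 - 6*k + 3
s_(k+1) − s_k = 2*k*(-3*k - 5)
(s_(k+1) − s_k) − t_k = 0

valid (s_(k+1) − s_k reduces to t_k)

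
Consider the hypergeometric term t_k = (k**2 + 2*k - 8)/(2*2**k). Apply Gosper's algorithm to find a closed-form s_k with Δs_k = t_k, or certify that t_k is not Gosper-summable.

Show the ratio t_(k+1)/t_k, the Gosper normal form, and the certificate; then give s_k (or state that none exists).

The ratio is (k**2 + 4*k - 5)/(2*(k**2 + 2*k - 8)).
A = 1/2, B = 1, C = k**2 + 2*k - 8.
Need (1/2)·f(k+1) − (1)·f(k) = k**2 + 2*k - 8.
From deg A=0, deg B=0, deg C=2: d=2.
Solving with deg f ≤ 2: f(k) = -2*(k**2 + 4*k - 3).
So s_k = (B(k−1)f/C)·t_k = (-2*(k**2 + 4*k - 3)/((k - 2)*(k + 4)))·t_k = (-k**2 - 4*k + 3)/2**k.
Check: Δs_k = (k**2 + 2*k - 8)/(2*2**k). ✓

s_k = (-k**2 - 4*k + 3)/2**k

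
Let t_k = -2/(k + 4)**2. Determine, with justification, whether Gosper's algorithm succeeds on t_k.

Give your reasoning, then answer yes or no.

Compute t_(k+1)/t_k: get (k + 4)**2/(k + 5)**2.
Take A(k)=k**2 + 8*k + 16, B(k)=k**2 + 10*k + 25, C(k)=1.
Solve (k**2 + 8*k + 16)·f(k+1) − (k**2 + 8*k + 16)·f(k) = 1.
d = 0 from the (2,2,0) case.
Write f(k) = c0. Then LHS − RHS = -1, requiring -1 = 0: contradictory. No certificate.

No — the linear system for f has no solution.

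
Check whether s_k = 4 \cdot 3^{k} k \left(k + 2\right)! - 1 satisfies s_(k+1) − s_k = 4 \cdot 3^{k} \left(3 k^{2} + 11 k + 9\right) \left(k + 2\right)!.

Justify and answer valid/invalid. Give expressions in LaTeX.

valid; difference matches t_k

s_(k+1) = 4*3**(k + 1)*(k + 1)*factorial(k + 3) - 1
s_(k+1) − s_k = 4*3**k*(3*k**2 + 11*k + 9)*factorial(k + 2)
(s_(k+1) − s_k) − t_k = 0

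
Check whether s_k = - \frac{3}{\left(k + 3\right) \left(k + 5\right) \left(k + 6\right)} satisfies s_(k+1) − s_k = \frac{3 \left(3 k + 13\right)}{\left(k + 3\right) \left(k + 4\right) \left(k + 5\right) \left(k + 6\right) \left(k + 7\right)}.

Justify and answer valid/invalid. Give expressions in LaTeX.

s_(k+1) = -3/((k + 4)*(k + 6)*(k + 7))
s_(k+1) − s_k = 3*(3*k + 13)/(k**5 + 25*k**4 + 245*k**3 + 1175*k**2 + 2754*k + 2520)
(s_(k+1) − s_k) − t_k = 0

Valid: the claim telescopes to t_k.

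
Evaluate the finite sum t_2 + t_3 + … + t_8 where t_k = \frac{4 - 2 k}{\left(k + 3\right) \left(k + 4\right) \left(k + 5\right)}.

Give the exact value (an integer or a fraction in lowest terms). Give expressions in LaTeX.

Compute t_(k+1)/t_k: get (k - 1)*(k + 3)/((k - 2)*(k + 6)).
Gosper form: A/B · C(k+1)/C(k) with A=k + 3, B=k + 6, C=k - 2.
f must satisfy (k + 3)·f(k+1) − (k + 5)·f(k) = k - 2.
deg f ≤ 2 (via 1,1,1).
A polynomial solution: f(k) = k*(k - 17)/24.
R(k) = B(k−1)·f(k)/C(k) = k*(k - 17)*(k + 5)/(24*(k - 2)); s_k = R·t_k = -k*(k - 17)/(12*(k + 3)*(k + 4)).
Verify: 2*(2 - k)/(k**3 + 12*k**2 + 47*k + 60) matches t_k.
Σ_(k=2)^(8) t_k = s_(9) − s_(2) = 1/26 − (1/12) = -7/156.

Σ = -7/156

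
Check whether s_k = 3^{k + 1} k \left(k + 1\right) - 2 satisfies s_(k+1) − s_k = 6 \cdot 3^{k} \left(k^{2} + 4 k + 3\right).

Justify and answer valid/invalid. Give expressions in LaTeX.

s_(k+1) = 3**(k + 2)*(k + 1)*(k + 2) - 2
s_(k+1) − s_k = 6*3**k*(k + 1)*(k + 3)
(s_(k+1) − s_k) − t_k = 0

valid; difference matches t_k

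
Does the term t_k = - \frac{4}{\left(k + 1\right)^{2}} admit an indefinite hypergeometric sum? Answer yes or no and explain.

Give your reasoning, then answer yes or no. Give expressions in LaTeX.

Ratio r(k) = (k + 1)**2/(k + 2)**2.
Gosper form: A/B · C(k+1)/C(k) with A=k**2 + 2*k + 1, B=k**2 + 4*k + 4, C=1.
Key eq: (k**2 + 2*k + 1)·f(k+1) = (k**2 + 2*k + 1)·f(k) + (1).
d = 0 from the (2,2,0) case.
Put f(k) = c0: A·f(k+1) − B(k−1)·f(k) − C = -1; need -1 = 0 — inconsistent ⇒ no f, not summable.

No — key equation has no polynomial f.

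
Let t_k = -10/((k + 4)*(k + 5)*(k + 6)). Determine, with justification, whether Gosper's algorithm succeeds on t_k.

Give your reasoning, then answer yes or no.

Yes. s_k = k*(-k - 9)/(4*(k + 4)*(k + 5)).

The ratio is (k + 4)/(k + 7).
Factor: A=k + 4; B=k + 7; C=1.
Need (k + 4)·f(k+1) − (k + 6)·f(k) = 1.
Bound: deg f ≤ 2.
Match coefficients ⇒ f(k) = k*(k + 9)/40.
Then R = B(k−1)f/C = k*(k + 6)*(k + 9)/40, so s_k = R(k)·t_k = k*(-k - 9)/(4*(k + 4)*(k + 5)).
Check: Δs_k = -10/(k**3 + 15*k**2 + 74*k + 120). ✓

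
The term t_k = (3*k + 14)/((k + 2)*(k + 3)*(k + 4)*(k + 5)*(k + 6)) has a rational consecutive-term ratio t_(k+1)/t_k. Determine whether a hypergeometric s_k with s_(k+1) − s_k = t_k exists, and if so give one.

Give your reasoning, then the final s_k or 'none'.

The ratio is (k + 2)*(3*k + 17)/((k + 7)*(3*k + 14)).
Normal form (A,B,C) = (k + 2, k + 7, k + 14/3).
f must satisfy (k + 2)·f(k+1) − (k + 6)·f(k) = k + 14/3.
From deg A=1, deg B=1, deg C=1: d=4.
A polynomial solution: f(k) = k*(k + 4)*(k**2 + 10*k + 31)/90.
So s_k = (B(k−1)f/C)·t_k = (k*(k + 4)*(k + 6)*(k**2 + 10*k + 31)/(30*(3*k + 14)))·t_k = k*(k**2 + 10*k + 31)/(30*(k**3 + 10*k**2 + 31*k + 30)).
Check: Δs_k = (3*k + 14)/(k**5 + 20*k**4 + 155*k**3 + 580*k**2 + 1044*k + 720). ✓

s_k = k*(k**2 + 10*k + 31)/(30*(k**3 + 10*k**2 + 31*k + 30))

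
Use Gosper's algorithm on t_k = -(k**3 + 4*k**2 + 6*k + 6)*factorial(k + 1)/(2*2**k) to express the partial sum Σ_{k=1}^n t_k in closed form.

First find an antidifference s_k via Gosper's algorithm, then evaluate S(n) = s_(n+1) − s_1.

S(n) = 2**(-n - 1)*(2**(n + 2) - n**4*factorial(n) - 7*n**3*factorial(n) - 16*n**2*factorial(n) - 14*n*factorial(n) - 4*factorial(n))

r(k) = (k**4 + 9*k**3 + 31*k**2 + 51*k + 34)/(2*(k**3 + 4*k**2 + 6*k + 6)) after simplifying.
Normal form (A,B,C) = (k/2 + 1, 1, k**3 + 4*k**2 + 6*k + 6).
Solve (k/2 + 1)·f(k+1) − (1)·f(k) = k**3 + 4*k**2 + 6*k + 6.
deg f ≤ 2 (via 1,0,3).
A polynomial solution: f(k) = 2*(k**2 + 2*k - 1).
Get s_k = R·t_k = -(k**2 + 2*k - 1)*factorial(k + 1)/2**k with R(k) = B(k−1)f(k)/C(k) = 2*(k**2 + 2*k - 1)/(k**3 + 4*k**2 + 6*k + 6).
Δs = -(k**3 + 4*k**2 + 6*k + 6)*factorial(k + 1)/(2*2**k), as required.
Telescope: S(n) = s_(n+1) − s_(1) = -2**(-n - 1)*(n**2 + 4*n + 2)*factorial(n + 2) − (-2) = 2**(-n - 1)*(2**(n + 2) - n**4*factorial(n) - 7*n**3*factorial(n) - 16*n**2*factorial(n) - 14*n*factorial(n) - 4*factorial(n)).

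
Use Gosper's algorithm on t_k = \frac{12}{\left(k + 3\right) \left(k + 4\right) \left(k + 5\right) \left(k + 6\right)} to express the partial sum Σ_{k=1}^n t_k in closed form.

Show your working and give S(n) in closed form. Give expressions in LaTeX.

S(n) = \frac{n \left(n^{2} + 15 n + 74\right)}{30 \left(n^{3} + 15 n^{2} + 74 n + 120\right)}

r(k) = (k + 3)/(k + 7) after simplifying.
Gosper form: A/B · C(k+1)/C(k) with A=k + 3, B=k + 7, C=1.
f must satisfy (k + 3)·f(k+1) − (k + 6)·f(k) = 1.
Bound: deg f ≤ 3.
Solving with deg f ≤ 3: f(k) = k*(k**2 + 12*k + 47)/180.
Then R = B(k−1)f/C = k*(k + 6)*(k**2 + 12*k + 47)/180, so s_k = R(k)·t_k = k*(k**2 + 12*k + 47)/(15*(k + 3)*(k + 4)*(k + 5)).
Δs = 12/(k**4 + 18*k**3 + 119*k**2 + 342*k + 360), as required.
Σ_(k=1)^n t_k = s_(n+1) − s_(1) = ((n**3 + 15*n**2 + 74*n + 60)/(15*(n**3 + 15*n**2 + 74*n + 120))) − (1/30), i.e. n*(n**2 + 15*n + 74)/(30*(n**3 + 15*n**2 + 74*n + 120)).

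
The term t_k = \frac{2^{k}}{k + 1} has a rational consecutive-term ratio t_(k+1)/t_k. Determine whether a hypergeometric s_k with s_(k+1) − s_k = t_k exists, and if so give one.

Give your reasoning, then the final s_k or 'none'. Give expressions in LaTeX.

no hypergeometric antidifference exists

Compute t_(k+1)/t_k: get 2*(k + 1)/(k + 2).
Take A(k)=2*k + 2, B(k)=k + 2, C(k)=1.
Set up (2*k + 2)·f(k+1) − (k + 1)·f(k) − (1) = 0.
From deg A=1, deg B=1, deg C=0: d=-1.
d = -1 < 0 ⇒ no nonzero polynomial f; not summable.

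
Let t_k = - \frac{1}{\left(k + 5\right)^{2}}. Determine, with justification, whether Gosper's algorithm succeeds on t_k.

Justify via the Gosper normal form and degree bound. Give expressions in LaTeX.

Ratio r(k) = (k + 5)**2/(k + 6)**2.
A = k**2 + 10*k + 25, B = k**2 + 12*k + 36, C = 1.
Key eq: (k**2 + 10*k + 25)·f(k+1) = (k**2 + 10*k + 25)·f(k) + (1).
d = 0 from the (2,2,0) case.
Write f(k) = c0. Then LHS − RHS = -1, requiring -1 = 0: contradictory. No certificate.

No — the linear system for f has no solution.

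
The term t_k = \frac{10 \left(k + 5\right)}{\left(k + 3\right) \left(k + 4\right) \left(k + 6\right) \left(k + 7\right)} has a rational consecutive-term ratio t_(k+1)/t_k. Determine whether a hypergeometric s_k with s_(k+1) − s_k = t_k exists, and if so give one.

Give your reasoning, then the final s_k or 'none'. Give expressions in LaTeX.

s_k = \frac{5 k \left(k + 9\right)}{18 \left(k^{2} + 9 k + 18\right)}

Compute t_(k+1)/t_k: get (k + 3)*(k + 6)**2/((k + 5)**2*(k + 8)).
So A=k + 3 and B=k + 8, with C=k**2 + 10*k + 25.
Need (k + 3)·f(k+1) − (k + 7)·f(k) = k**2 + 10*k + 25.
Bound: deg f ≤ 4.
Coefficient equations give f(k) = k*(k + 4)*(k + 5)*(k + 9)/36.
So s_k = (B(k−1)f/C)·t_k = (k*(k + 4)*(k + 7)*(k + 9)/(36*(k + 5)))·t_k = 5*k*(k + 9)/(18*(k**2 + 9*k + 18)).
Verify: 10*(k + 5)/(k**4 + 20*k**3 + 145*k**2 + 450*k + 504) matches t_k.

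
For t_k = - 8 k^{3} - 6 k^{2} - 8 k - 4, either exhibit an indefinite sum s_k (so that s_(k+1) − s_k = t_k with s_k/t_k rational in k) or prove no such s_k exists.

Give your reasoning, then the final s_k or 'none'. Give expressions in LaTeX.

s_k = k \left(- 2 k^{3} + 2 k^{2} - 3 k - 1\right)

r(k) = (4*k**3 + 15*k**2 + 22*k + 13)/(4*k**3 + 3*k**2 + 4*k + 2) after simplifying.
So A=1 and B=1, with C=k**3 + 3*k**2/4 + k + 1/2.
Need (1)·f(k+1) − (1)·f(k) = k**3 + 3*k**2/4 + k + 1/2.
d = 4 from the (0,0,3) case.
Solving with deg f ≤ 4: f(k) = k*(2*k**3 - 2*k**2 + 3*k + 1)/8.
Then R = B(k−1)f/C = k*(2*k**3 - 2*k**2 + 3*k + 1)/(2*(4*k**3 + 3*k**2 + 4*k + 2)), so s_k = R(k)·t_k = k*(-2*k**3 + 2*k**2 - 3*k - 1).
Check: Δs_k = -8*k**3 - 6*k**2 - 8*k - 4. ✓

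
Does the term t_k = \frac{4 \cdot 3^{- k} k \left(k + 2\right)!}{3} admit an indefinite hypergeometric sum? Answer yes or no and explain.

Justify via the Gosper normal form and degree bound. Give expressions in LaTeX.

t_(k+1)/t_k = (k + 1)*(k + 3)/(3*k).
Gosper form: A/B · C(k+1)/C(k) with A=k/3 + 1, B=1, C=k.
Need (k/3 + 1)·f(k+1) − (1)·f(k) = k.
From deg A=1, deg B=0, deg C=1: d=0.
Match coefficients ⇒ f(k) = 3.
So s_k = (B(k−1)f/C)·t_k = (3/k)·t_k = 4*factorial(k + 2)/3**k.
Δs = 4*k*factorial(k + 2)/(3*3**k), as required.

Yes. s_k = 4 \cdot 3^{- k} \left(k + 2\right)!.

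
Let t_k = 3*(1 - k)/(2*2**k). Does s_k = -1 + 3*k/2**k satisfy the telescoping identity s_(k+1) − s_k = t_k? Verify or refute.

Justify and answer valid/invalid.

Valid — Δs_k = t_k.

s_(k+1) = -1 + 3*(k + 1)/(2*2**k)
s_(k+1) − s_k = 3*(1 - k)/(2*2**k)
(s_(k+1) − s_k) − t_k = 0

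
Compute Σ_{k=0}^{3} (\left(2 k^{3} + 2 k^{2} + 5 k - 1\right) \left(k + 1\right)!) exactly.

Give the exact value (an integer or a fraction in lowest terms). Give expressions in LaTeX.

Σ = 2277

The ratio is (2*k**4 + 12*k**3 + 31*k**2 + 38*k + 16)/(2*k**3 + 2*k**2 + 5*k - 1).
A = k + 2, B = 1, C = k**3 + k**2 + 5*k/2 - 1/2.
Key eq: (k + 2)·f(k+1) = (1)·f(k) + (k**3 + k**2 + 5*k/2 - 1/2).
From deg A=1, deg B=0, deg C=3: d=2.
Solving with deg f ≤ 2: f(k) = (2*k**2 - 4*k + 3)/2.
Certificate R = B(k−1)f/C = (2*k**2 - 4*k + 3)/(2*k**3 + 2*k**2 + 5*k - 1) gives s_k = (2*k**2 - 4*k + 3)*factorial(k + 1).
s_(k+1) − s_k = (2*k**3 + 2*k**2 + 5*k - 1)*factorial(k + 1) = t_k.
Evaluate s at k=4 and k=0: 2280 and 3; difference 2277.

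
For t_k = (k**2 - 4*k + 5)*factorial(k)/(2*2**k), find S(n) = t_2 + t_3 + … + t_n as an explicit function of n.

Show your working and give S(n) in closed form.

r(k) = (k**3 - k**2 + 2)/(2*(k**2 - 4*k + 5)) after simplifying.
So A=k/2 + 1/2 and B=1, with C=k**2 - 4*k + 5.
Solve (k/2 + 1/2)·f(k+1) − (1)·f(k) = k**2 - 4*k + 5.
Bound: deg f ≤ 1.
Solving with deg f ≤ 1: f(k) = 2*(k - 4).
Then R = B(k−1)f/C = 2*(k - 4)/(k**2 - 4*k + 5), so s_k = R(k)·t_k = (k - 4)*factorial(k)/2**k.
Δs = (k**2 - 4*k + 5)*factorial(k)/(2*2**k), as required.
Σ_(k=2)^n t_k = s_(n+1) − s_(2) = (2**(-n - 1)*(n - 3)*factorial(n + 1)) − (-1), i.e. 2**(-n - 1)*(2**(n + 1) + n**2*factorial(n) - 2*n*factorial(n) - 3*factorial(n)).

S(n) = 2**(-n - 1)*(2**(n + 1) + n**2*factorial(n) - 2*n*factorial(n) - 3*factorial(n))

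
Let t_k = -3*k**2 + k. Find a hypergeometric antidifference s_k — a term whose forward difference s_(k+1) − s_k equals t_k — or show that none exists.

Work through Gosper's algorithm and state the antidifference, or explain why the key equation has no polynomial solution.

t_(k+1)/t_k = (-k + 3*(k + 1)**2 - 1)/(k*(3*k - 1)).
A = 1, B = 1, C = k**2 - k/3.
Set up (1)·f(k+1) − (1)·f(k) − (k**2 - k/3) = 0.
Degrees (0,0,2) ⇒ d ≤ 3.
A polynomial solution: f(k) = k*(k - 1)**2/3.
Certificate R = B(k−1)f/C = (k - 1)**2/(3*k - 1) gives s_k = k*(-k**2 + 2*k - 1).
s_(k+1) − s_k = k*(1 - 3*k) = t_k.

s_k = k*(-k**2 + 2*k - 1)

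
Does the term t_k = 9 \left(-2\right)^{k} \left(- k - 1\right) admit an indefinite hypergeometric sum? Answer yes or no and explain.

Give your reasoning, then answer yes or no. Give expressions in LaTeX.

Compute t_(k+1)/t_k: get 2*(-k - 2)/(k + 1).
Factor: A=-2; B=1; C=k + 1.
Solve (-2)·f(k+1) − (1)·f(k) = k + 1.
Degrees (0,0,1) ⇒ d ≤ 1.
Match coefficients ⇒ f(k) = -(3*k + 1)/9.
R(k) = B(k−1)·f(k)/C(k) = -(3*k + 1)/(9*(k + 1)); s_k = R·t_k = (-2)**k*(3*k + 1).
Verify: 9*(-2)**k*(-k - 1) matches t_k.

Yes. s_k = \left(-2\right)^{k} \left(3 k + 1\right).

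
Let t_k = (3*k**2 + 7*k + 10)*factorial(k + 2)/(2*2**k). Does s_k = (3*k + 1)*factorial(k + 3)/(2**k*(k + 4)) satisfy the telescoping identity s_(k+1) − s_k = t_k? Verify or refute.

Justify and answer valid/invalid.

s_(k+1) = (3*k + 4)*factorial(k + 4)/(2*2**k*(k + 5))
s_(k+1) − s_k = (3*k**3 + 22*k**2 + 48*k + 54)*factorial(k + 3)/(2*2**k*(k + 4)*(k + 5))
(s_(k+1) − s_k) − t_k = -(3*k**3 + 19*k**2 + 32*k + 38)*factorial(k + 2)/(2*2**k*(k + 4)*(k + 5))

Invalid: residual -(3*k**3 + 19*k**2 + 32*k + 38)*factorial(k + 2)/(2*2**k*(k + 4)*(k + 5)) ≠ 0.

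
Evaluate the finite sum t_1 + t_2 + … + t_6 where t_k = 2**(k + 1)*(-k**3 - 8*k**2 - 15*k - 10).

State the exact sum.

Σ = -115176

The ratio is 2*(k**3 + 11*k**2 + 34*k + 34)/(k**3 + 8*k**2 + 15*k + 10).
A = 2, B = 1, C = k**3 + 8*k**2 + 15*k + 10.
Set up (2)·f(k+1) − (1)·f(k) − (k**3 + 8*k**2 + 15*k + 10) = 0.
Degrees (0,0,3) ⇒ d ≤ 3.
A polynomial solution: f(k) = (k + 2)*(k**2 + 1).
Certificate R = B(k−1)f/C = (k + 2)*(k**2 + 1)/(k**3 + 8*k**2 + 15*k + 10) gives s_k = 2**(k + 1)*(-k**3 - 2*k**2 - k - 2).
Verify: 2**(k + 1)*(-k**3 - 8*k**2 - 15*k - 10) matches t_k.
Telescoping: Σ = s_(7) − s_(1) = -115200 − (-24) = -115176.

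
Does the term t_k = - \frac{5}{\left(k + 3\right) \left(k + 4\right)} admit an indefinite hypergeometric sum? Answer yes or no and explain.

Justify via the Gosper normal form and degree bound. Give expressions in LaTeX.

Yes. s_k = - \frac{5 k}{3 k + 9}.

Ratio r(k) = (k + 3)/(k + 5).
So A=k + 3 and B=k + 5, with C=1.
f must satisfy (k + 3)·f(k+1) − (k + 4)·f(k) = 1.
From deg A=1, deg B=1, deg C=0: d=1.
Solve for f: f(k) = k/3 (degree 1 ≤ 1).
Get s_k = R·t_k = -5*k/(3*k + 9) with R(k) = B(k−1)f(k)/C(k) = k*(k + 4)/3.
Δs = -5/(k**2 + 7*k + 12), as required.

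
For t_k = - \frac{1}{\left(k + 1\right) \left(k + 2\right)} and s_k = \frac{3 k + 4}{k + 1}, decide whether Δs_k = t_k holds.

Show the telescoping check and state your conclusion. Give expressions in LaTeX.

s_(k+1) = (3*k + 7)/(k + 2)
s_(k+1) − s_k = -1/(k**2 + 3*k + 2)
(s_(k+1) − s_k) − t_k = 0

Valid: the claim telescopes to t_k.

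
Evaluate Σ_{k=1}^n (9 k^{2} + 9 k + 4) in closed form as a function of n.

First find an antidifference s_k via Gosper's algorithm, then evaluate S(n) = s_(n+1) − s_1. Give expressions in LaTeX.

Step 1: r(k) = (9*k**2 + 27*k + 22)/(9*k**2 + 9*k + 4).
So A=1 and B=1, with C=k**2 + k + 4/9.
f must satisfy (1)·f(k+1) − (1)·f(k) = k**2 + k + 4/9.
Degrees (0,0,2) ⇒ d ≤ 3.
Coefficient equations give f(k) = k*(3*k**2 + 1)/9.
R(k) = B(k−1)·f(k)/C(k) = k*(3*k**2 + 1)/(9*k**2 + 9*k + 4); s_k = R·t_k = 3*k**3 + k.
Verify: 9*k**2 + 9*k + 4 matches t_k.
Evaluate: s_(n+1) = 3*n**3 + 9*n**2 + 10*n + 4; subtract s_(1) = 4 ⇒ S(n) = n*(3*n**2 + 9*n + 10).

S(n) = n \left(3 n^{2} + 9 n + 10\right)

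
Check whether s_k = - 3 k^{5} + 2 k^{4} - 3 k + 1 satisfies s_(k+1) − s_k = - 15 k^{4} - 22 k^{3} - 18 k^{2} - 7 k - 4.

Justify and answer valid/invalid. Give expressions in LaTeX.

s_(k+1) = -3*k - 3*(k + 1)**5 + 2*(k + 1)**4 - 2
s_(k+1) − s_k = -15*k**4 - 22*k**3 - 18*k**2 - 7*k - 4
(s_(k+1) − s_k) − t_k = 0

Valid: the claim telescopes to t_k.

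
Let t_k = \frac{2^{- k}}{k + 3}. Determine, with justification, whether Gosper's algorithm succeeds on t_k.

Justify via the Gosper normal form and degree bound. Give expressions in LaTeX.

Step 1: r(k) = (k + 3)/(2*(k + 4)).
Take A(k)=k/2 + 3/2, B(k)=k + 4, C(k)=1.
f must satisfy (k/2 + 3/2)·f(k+1) − (k + 3)·f(k) = 1.
Degrees (1,1,0) ⇒ d ≤ -1.
deg f ≤ -1 is impossible — no certificate.

No — negative degree bound, so no certificate f.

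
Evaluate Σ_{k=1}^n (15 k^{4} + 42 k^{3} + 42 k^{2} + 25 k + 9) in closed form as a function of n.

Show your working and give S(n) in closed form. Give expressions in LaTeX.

The ratio is (15*k**4 + 102*k**3 + 258*k**2 + 295*k + 133)/(15*k**4 + 42*k**3 + 42*k**2 + 25*k + 9).
Factor: A=1; B=1; C=k**4 + 14*k**3/5 + 14*k**2/5 + 5*k/3 + 3/5.
Need (1)·f(k+1) − (1)·f(k) = k**4 + 14*k**3/5 + 14*k**2/5 + 5*k/3 + 3/5.
Degrees (0,0,4) ⇒ d ≤ 5.
A polynomial solution: f(k) = k*(3*k**4 + 3*k**3 - 2*k**2 + 2*k + 3)/15.
So s_k = (B(k−1)f/C)·t_k = (k*(3*k**4 + 3*k**3 - 2*k**2 + 2*k + 3)/(15*k**4 + 42*k**3 + 42*k**2 + 25*k + 9))·t_k = k*(3*k**4 + 3*k**3 - 2*k**2 + 2*k + 3).
Δs = 15*k**4 + 42*k**3 + 42*k**2 + 25*k + 9, as required.
s_(n+1) = 3*n**5 + 18*n**4 + 40*n**3 + 44*n**2 + 28*n + 9 and s_(1) = 9, so S(n) = n*(3*n**4 + 18*n**3 + 40*n**2 + 44*n + 28).

S(n) = n \left(3 n^{4} + 18 n^{3} + 40 n^{2} + 44 n + 28\right)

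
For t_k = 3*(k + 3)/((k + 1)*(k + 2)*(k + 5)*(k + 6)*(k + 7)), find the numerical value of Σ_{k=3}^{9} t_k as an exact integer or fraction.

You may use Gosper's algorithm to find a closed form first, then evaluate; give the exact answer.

Step 1: r(k) = (k + 1)*(k + 4)*(k + 5)/((k + 3)**2*(k + 8)).
So A=k + 1 and B=k + 8, with C=k**3 + 10*k**2 + 33*k + 36.
Need (k + 1)·f(k+1) − (k + 7)·f(k) = k**3 + 10*k**2 + 33*k + 36.
deg f ≤ 6 (via 1,1,3).
A polynomial solution: f(k) = k*(k + 2)*(k + 3)*(k + 4)*(k**2 + 12*k + 41)/90.
Get s_k = R·t_k = k*(k**2 + 12*k + 41)/(30*(k**3 + 12*k**2 + 41*k + 30)) with R(k) = B(k−1)f(k)/C(k) = k*(k + 2)*(k + 7)*(k**2 + 12*k + 41)/(90*(k + 3)).
Δs = 3*(k + 3)/(k**5 + 21*k**4 + 163*k**3 + 567*k**2 + 844*k + 420), as required.
Σ_(k=3)^(9) t_k = s_(10) − s_(3) = 29/880 − (43/1440) = 49/15840.

Σ = 49/15840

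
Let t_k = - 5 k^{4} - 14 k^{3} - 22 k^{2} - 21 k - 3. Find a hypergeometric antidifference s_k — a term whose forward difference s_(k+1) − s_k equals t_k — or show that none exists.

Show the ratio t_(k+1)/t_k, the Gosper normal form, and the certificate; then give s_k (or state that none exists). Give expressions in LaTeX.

s_k = k \left(- k^{4} - k^{3} - 2 k^{2} - 3 k + 4\right)

The ratio is (5*k**4 + 34*k**3 + 94*k**2 + 127*k + 65)/(5*k**4 + 14*k**3 + 22*k**2 + 21*k + 3).
Factor: A=1; B=1; C=k**4 + 14*k**3/5 + 22*k**2/5 + 21*k/5 + 3/5.
Solve (1)·f(k+1) − (1)·f(k) = k**4 + 14*k**3/5 + 22*k**2/5 + 21*k/5 + 3/5.
d = 5 from the (0,0,4) case.
Solve for f: f(k) = k*(k**4 + k**3 + 2*k**2 + 3*k - 4)/5 (degree 5 ≤ 5).
Certificate R = B(k−1)f/C = k*(k**4 + k**3 + 2*k**2 + 3*k - 4)/(5*k**4 + 14*k**3 + 22*k**2 + 21*k + 3) gives s_k = k*(-k**4 - k**3 - 2*k**2 - 3*k + 4).
s_(k+1) − s_k = -5*k**4 - 14*k**3 - 22*k**2 - 21*k - 3 = t_k.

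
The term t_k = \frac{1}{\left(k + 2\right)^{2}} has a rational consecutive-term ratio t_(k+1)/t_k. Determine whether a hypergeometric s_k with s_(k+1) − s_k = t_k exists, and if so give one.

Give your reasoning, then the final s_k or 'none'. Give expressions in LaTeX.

none (Gosper's algorithm certifies no s_k)

The ratio is (k + 2)**2/(k + 3)**2.
Normal form (A,B,C) = (k**2 + 4*k + 4, k**2 + 6*k + 9, 1).
Set up (k**2 + 4*k + 4)·f(k+1) − (k**2 + 4*k + 4)·f(k) − (1) = 0.
Degrees (2,2,0) ⇒ d ≤ 0.
f = c0 ⇒ A·f(k+1) − B(k−1)·f(k) − C = -1. The system {-1 = 0} is inconsistent; no antidifference.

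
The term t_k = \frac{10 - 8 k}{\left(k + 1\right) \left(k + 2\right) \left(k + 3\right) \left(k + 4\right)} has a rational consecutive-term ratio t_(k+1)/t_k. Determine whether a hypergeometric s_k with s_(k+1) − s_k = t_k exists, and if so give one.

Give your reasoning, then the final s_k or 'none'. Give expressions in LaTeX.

Compute t_(k+1)/t_k: get (k + 1)*(4*k - 1)/((k + 5)*(4*k - 5)).
Gosper form: A/B · C(k+1)/C(k) with A=k + 1, B=k + 5, C=k - 5/4.
Solve (k + 1)·f(k+1) − (k + 4)·f(k) = k - 5/4.
Bound: deg f ≤ 3.
Match coefficients ⇒ f(k) = -k*(k**2 + 6*k + 23)/24.
So s_k = (B(k−1)f/C)·t_k = (-k*(k + 4)*(k**2 + 6*k + 23)/(6*(4*k - 5)))·t_k = k*(k**2 + 6*k + 23)/(3*(k + 1)*(k + 2)*(k + 3)).
Δs = 2*(5 - 4*k)/(k**4 + 10*k**3 + 35*k**2 + 50*k + 24), as required.

s_k = \frac{k \left(k^{2} + 6 k + 23\right)}{3 \left(k + 1\right) \left(k + 2\right) \left(k + 3\right)}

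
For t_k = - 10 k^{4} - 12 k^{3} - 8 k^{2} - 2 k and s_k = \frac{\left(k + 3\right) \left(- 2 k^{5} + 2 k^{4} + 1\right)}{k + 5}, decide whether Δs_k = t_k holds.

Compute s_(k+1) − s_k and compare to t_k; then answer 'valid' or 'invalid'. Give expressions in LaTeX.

s_(k+1) = (k + 4)*(-2*(k + 1)**5 + 2*(k + 1)**4 + 1)/(k + 6)
s_(k+1) − s_k = 2*(-5*k**6 - 53*k**5 - 156*k**4 - 157*k**3 - 89*k**2 - 20*k + 1)/(k**2 + 11*k + 30)
(s_(k+1) − s_k) − t_k = 2*(8*k**5 + 64*k**4 + 68*k**3 + 42*k**2 + 10*k + 1)/(k**2 + 11*k + 30)

Invalid: residual \frac{2 \left(8 k^{5} + 64 k^{4} + 68 k^{3} + 42 k^{2} + 10 k + 1\right)}{k^{2} + 11 k + 30} ≠ 0.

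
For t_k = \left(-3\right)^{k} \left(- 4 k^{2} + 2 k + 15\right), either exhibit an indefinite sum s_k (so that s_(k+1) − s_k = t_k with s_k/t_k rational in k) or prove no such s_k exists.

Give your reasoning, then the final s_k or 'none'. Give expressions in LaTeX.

Ratio r(k) = 3*(-4*k**2 - 6*k + 13)/(4*k**2 - 2*k - 15).
Gosper form: A/B · C(k+1)/C(k) with A=-3, B=1, C=k**2 - k/2 - 15/4.
Solve (-3)·f(k+1) − (1)·f(k) = k**2 - k/2 - 15/4.
Bound: deg f ≤ 2.
Coefficient equations give f(k) = -(k - 3)*(k + 1)/4.
So s_k = (B(k−1)f/C)·t_k = (-(k - 3)*(k + 1)/(4*k**2 - 2*k - 15))·t_k = (-3)**k*(k**2 - 2*k - 3).
s_(k+1) − s_k = (-3)**k*(-4*k**2 + 2*k + 15) = t_k.

s_k = \left(-3\right)^{k} \left(k^{2} - 2 k - 3\right)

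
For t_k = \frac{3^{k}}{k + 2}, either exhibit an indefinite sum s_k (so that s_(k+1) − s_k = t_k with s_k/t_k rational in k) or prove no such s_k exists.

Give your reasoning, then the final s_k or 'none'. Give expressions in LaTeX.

t_(k+1)/t_k = 3*(k + 2)/(k + 3).
Normal form (A,B,C) = (3*k + 6, k + 3, 1).
Key eq: (3*k + 6)·f(k+1) = (k + 2)·f(k) + (1).
From deg A=1, deg B=1, deg C=0: d=-1.
d = -1 < 0 ⇒ no nonzero polynomial f; not summable.

none — t_k is not Gosper-summable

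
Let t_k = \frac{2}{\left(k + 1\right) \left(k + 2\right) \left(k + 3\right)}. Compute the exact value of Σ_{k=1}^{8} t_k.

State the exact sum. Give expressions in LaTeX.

Σ = 26/165

Step 1: r(k) = (k + 1)/(k + 4).
So A=k + 1 and B=k + 4, with C=1.
Solve (k + 1)·f(k+1) − (k + 3)·f(k) = 1.
From deg A=1, deg B=1, deg C=0: d=2.
Coefficient equations give f(k) = k*(k + 3)/4.
Get s_k = R·t_k = k*(k + 3)/(2*(k + 1)*(k + 2)) with R(k) = B(k−1)f(k)/C(k) = k*(k + 3)**2/4.
Δs = 2/(k**3 + 6*k**2 + 11*k + 6), as required.
Sum = s_(9) − s_(1); s_(9) = 27/55, s_(1) = 1/3 ⇒ 26/165.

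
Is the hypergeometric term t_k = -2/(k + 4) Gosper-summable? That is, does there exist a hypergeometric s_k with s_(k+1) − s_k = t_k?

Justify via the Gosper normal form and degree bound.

The ratio is (k + 4)/(k + 5).
Gosper form: A/B · C(k+1)/C(k) with A=k + 4, B=k + 5, C=1.
Solve (k + 4)·f(k+1) − (k + 4)·f(k) = 1.
d = 0 from the (1,1,0) case.
Generic f = c0 gives residual -1; -1 = 0 cannot hold, so t_k is not Gosper-summable.

No. Not Gosper-summable.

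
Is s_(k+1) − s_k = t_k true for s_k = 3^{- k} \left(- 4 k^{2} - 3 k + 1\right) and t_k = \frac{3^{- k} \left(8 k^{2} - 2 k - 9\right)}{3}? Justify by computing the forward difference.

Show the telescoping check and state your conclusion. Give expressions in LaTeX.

valid (s_(k+1) − s_k reduces to t_k)

s_(k+1) = (-4*k**2 - 11*k - 6)/(3*3**k)
s_(k+1) − s_k = (8*k**2 - 2*k - 9)/(3*3**k)
(s_(k+1) − s_k) − t_k = 0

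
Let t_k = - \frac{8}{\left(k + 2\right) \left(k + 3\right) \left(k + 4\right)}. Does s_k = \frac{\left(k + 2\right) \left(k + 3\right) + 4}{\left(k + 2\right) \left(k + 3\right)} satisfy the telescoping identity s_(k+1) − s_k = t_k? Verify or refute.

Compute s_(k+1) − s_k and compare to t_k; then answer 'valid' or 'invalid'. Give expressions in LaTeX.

Valid — Δs_k = t_k.

s_(k+1) = ((k + 3)*(k + 4) + 4)/((k + 3)*(k + 4))
s_(k+1) − s_k = -8/(k**3 + 9*k**2 + 26*k + 24)
(s_(k+1) − s_k) − t_k = 0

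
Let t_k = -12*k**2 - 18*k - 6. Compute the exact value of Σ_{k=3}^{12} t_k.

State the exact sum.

Step 1: r(k) = (2*k**2 + 7*k + 6)/(2*k**2 + 3*k + 1).
Factor: A=1; B=1; C=k**2 + 3*k/2 + 1/2.
Solve (1)·f(k+1) − (1)·f(k) = k**2 + 3*k/2 + 1/2.
deg f ≤ 3 (via 0,0,2).
A polynomial solution: f(k) = k*(k + 1)*(4*k - 1)/12.
Get s_k = R·t_k = k*(-4*k**2 - 3*k + 1) with R(k) = B(k−1)f(k)/C(k) = k*(4*k - 1)/(6*(2*k + 1)).
s_(k+1) − s_k = -12*k**2 - 18*k - 6 = t_k.
Sum = s_(13) − s_(3); s_(13) = -9282, s_(3) = -132 ⇒ -9150.

Σ = -9150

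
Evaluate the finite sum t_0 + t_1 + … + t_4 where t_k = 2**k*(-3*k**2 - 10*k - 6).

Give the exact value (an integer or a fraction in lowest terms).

Σ = -2204

r(k) = 2*(3*k**2 + 16*k + 19)/(3*k**2 + 10*k + 6) after simplifying.
Take A(k)=2, B(k)=1, C(k)=k**2 + 10*k/3 + 2.
Set up (2)·f(k+1) − (1)·f(k) − (k**2 + 10*k/3 + 2) = 0.
d = 2 from the (0,0,2) case.
Solving with deg f ≤ 2: f(k) = (3*k**2 - 2*k + 4)/3.
R(k) = B(k−1)·f(k)/C(k) = (3*k**2 - 2*k + 4)/(3*k**2 + 10*k + 6); s_k = R·t_k = 2**k*(-3*k**2 + 2*k - 4).
Δs = 2**k*(-3*k**2 - 10*k - 6), as required.
Sum = s_(5) − s_(0); s_(5) = -2208, s_(0) = -4 ⇒ -2204.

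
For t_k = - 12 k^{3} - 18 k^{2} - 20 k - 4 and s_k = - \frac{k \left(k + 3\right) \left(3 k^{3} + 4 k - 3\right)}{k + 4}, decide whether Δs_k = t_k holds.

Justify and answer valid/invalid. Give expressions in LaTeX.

Invalid: residual \frac{9 k^{4} + 66 k^{3} + 88 k^{2} + 87 k + 16}{k^{2} + 9 k + 20} ≠ 0.

s_(k+1) = -(k + 1)*(k + 4)*(4*k + 3*(k + 1)**3 + 1)/(k + 5)
s_(k+1) − s_k = (-12*k**5 - 117*k**4 - 356*k**3 - 456*k**2 - 349*k - 64)/(k**2 + 9*k + 20)
(s_(k+1) − s_k) − t_k = (9*k**4 + 66*k**3 + 88*k**2 + 87*k + 16)/(k**2 + 9*k + 20)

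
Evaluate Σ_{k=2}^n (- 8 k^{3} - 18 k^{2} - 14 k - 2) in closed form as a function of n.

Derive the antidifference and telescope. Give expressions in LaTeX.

S(n) = - 2 n^{4} - 10 n^{3} - 18 n^{2} - 12 n + 42

The ratio is (4*k**3 + 21*k**2 + 37*k + 21)/(4*k**3 + 9*k**2 + 7*k + 1).
Factor: A=1; B=1; C=k**3 + 9*k**2/4 + 7*k/4 + 1/4.
f must satisfy (1)·f(k+1) − (1)·f(k) = k**3 + 9*k**2/4 + 7*k/4 + 1/4.
From deg A=0, deg B=0, deg C=3: d=4.
Solve for f: f(k) = k*(k**3 + k**2 - 1)/4 (degree 4 ≤ 4).
R(k) = B(k−1)·f(k)/C(k) = k*(k**3 + k**2 - 1)/(4*k**3 + 9*k**2 + 7*k + 1); s_k = R·t_k = 2*k*(-k**3 - k**2 + 1).
Verify: -8*k**3 - 18*k**2 - 14*k - 2 matches t_k.
Evaluate: s_(n+1) = -2*n**4 - 10*n**3 - 18*n**2 - 12*n - 2; subtract s_(2) = -44 ⇒ S(n) = -2*n**4 - 10*n**3 - 18*n**2 - 12*n + 42.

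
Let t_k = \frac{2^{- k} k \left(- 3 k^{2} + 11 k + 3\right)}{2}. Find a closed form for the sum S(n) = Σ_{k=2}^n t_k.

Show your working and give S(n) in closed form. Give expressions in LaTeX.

S(n) = 2^{- n - 2} \left(- 23 \cdot 2^{n} + 6 n^{3} + 14 n^{2} + 14 n + 12\right)

Step 1: r(k) = (k + 1)*(11*k - 3*(k + 1)**2 + 14)/(2*k*(-3*k**2 + 11*k + 3)).
So A=1/2 and B=1, with C=k**3 - 11*k**2/3 - k.
Set up (1/2)·f(k+1) − (1)·f(k) − (k**3 - 11*k**2/3 - k) = 0.
Bound: deg f ≤ 3.
Match coefficients ⇒ f(k) = -2*(3*k**3 - 2*k**2 + 2*k + 3)/3.
Then R = B(k−1)f/C = -2*(3*k**3 - 2*k**2 + 2*k + 3)/(k*(3*k**2 - 11*k - 3)), so s_k = R(k)·t_k = (3*k**3 - 2*k**2 + 2*k + 3)/2**k.
s_(k+1) − s_k = k*(-3*k**2 + 11*k + 3)/(2*2**k) = t_k.
Σ_(k=2)^n t_k = s_(n+1) − s_(2) = (2**(-n - 1)*(3*n**3 + 7*n**2 + 7*n + 6)) − (23/4), i.e. 2**(-n - 2)*(-23*2**n + 6*n**3 + 14*n**2 + 14*n + 12).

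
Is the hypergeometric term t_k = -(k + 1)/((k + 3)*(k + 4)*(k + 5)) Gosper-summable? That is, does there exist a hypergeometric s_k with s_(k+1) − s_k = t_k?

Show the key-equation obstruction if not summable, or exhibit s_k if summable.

Yes. s_k = k*(-k - 1)/(6*(k + 3)*(k + 4)).

Ratio r(k) = (k + 2)*(k + 3)/((k + 1)*(k + 6)).
A = k + 3, B = k + 6, C = k + 1.
Need (k + 3)·f(k+1) − (k + 5)·f(k) = k + 1.
d = 2 from the (1,1,1) case.
Solving with deg f ≤ 2: f(k) = k*(k + 1)/6.
Get s_k = R·t_k = k*(-k - 1)/(6*(k + 3)*(k + 4)) with R(k) = B(k−1)f(k)/C(k) = k*(k + 5)/6.
Δs = (-k - 1)/(k**3 + 12*k**2 + 47*k + 60), as required.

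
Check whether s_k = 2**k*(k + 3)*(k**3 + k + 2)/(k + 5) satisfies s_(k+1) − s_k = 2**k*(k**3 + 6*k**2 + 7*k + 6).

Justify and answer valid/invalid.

s_(k+1) = 2**(k + 1)*(k + 4)*(k + (k + 1)**3 + 3)/(k + 6)
s_(k+1) − s_k = 2**k*(k**5 + 15*k**4 + 83*k**3 + 189*k**2 + 196*k + 124)/(k**2 + 11*k + 30)
(s_(k+1) − s_k) − t_k = 2**(k + 1)*(-k**4 - 10*k**3 - 37*k**2 - 40*k - 28)/(k**2 + 11*k + 30)

Invalid: residual 2**(k + 1)*(-k**4 - 10*k**3 - 37*k**2 - 40*k - 28)/(k**2 + 11*k + 30) ≠ 0.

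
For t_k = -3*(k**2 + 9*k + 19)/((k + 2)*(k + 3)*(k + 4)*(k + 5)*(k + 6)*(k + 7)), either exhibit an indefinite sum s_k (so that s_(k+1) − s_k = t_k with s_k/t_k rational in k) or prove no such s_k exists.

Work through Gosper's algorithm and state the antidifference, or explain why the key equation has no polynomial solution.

Ratio r(k) = (k + 2)*(9*k + (k + 1)**2 + 28)/((k + 8)*(k**2 + 9*k + 19)).
Gosper form: A/B · C(k+1)/C(k) with A=k + 2, B=k + 8, C=k**2 + 9*k + 19.
Key eq: (k + 2)·f(k+1) = (k + 7)·f(k) + (k**2 + 9*k + 19).
Degrees (1,1,2) ⇒ d ≤ 5.
Match coefficients ⇒ f(k) = k*(k + 3)*(k + 5)*(k**2 + 12*k + 44)/144.
Get s_k = R·t_k = k*(-k**2 - 12*k - 44)/(48*(k**3 + 12*k**2 + 44*k + 48)) with R(k) = B(k−1)f(k)/C(k) = k*(k + 3)*(k + 5)*(k + 7)*(k**2 + 12*k + 44)/(144*(k**2 + 9*k + 19)).
s_(k+1) − s_k = 3*(-k**2 - 9*k - 19)/(k**6 + 27*k**5 + 295*k**4 + 1665*k**3 + 5104*k**2 + 8028*k + 5040) = t_k.

s_k = k*(-k**2 - 12*k - 44)/(48*(k**3 + 12*k**2 + 44*k + 48))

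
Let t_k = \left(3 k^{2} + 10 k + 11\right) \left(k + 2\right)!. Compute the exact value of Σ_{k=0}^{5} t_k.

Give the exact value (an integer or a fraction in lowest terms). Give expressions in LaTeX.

t_(k+1)/t_k = (k + 3)*(10*k + 3*(k + 1)**2 + 21)/(3*k**2 + 10*k + 11).
Gosper form: A/B · C(k+1)/C(k) with A=k + 3, B=1, C=k**2 + 10*k/3 + 11/3.
Solve (k + 3)·f(k+1) − (1)·f(k) = k**2 + 10*k/3 + 11/3.
deg f ≤ 1 (via 1,0,2).
Solve for f: f(k) = (3*k + 1)/3 (degree 1 ≤ 1).
Certificate R = B(k−1)f/C = (3*k + 1)/(3*k**2 + 10*k + 11) gives s_k = (3*k + 1)*factorial(k + 2).
Verify: (3*k**2 + 10*k + 11)*factorial(k + 2) matches t_k.
Telescoping: Σ = s_(6) − s_(0) = 766080 − (2) = 766078.

Σ = 766078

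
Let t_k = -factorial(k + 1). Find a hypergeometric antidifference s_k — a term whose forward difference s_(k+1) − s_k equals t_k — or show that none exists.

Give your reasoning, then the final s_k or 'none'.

no hypergeometric antidifference exists

Step 1: r(k) = k + 2.
Factor: A=k + 2; B=1; C=1.
Key eq: (k + 2)·f(k+1) = (1)·f(k) + (1).
From deg A=1, deg B=0, deg C=0: d=-1.
Negative degree bound (-1): no f exists, t_k not Gosper-summable.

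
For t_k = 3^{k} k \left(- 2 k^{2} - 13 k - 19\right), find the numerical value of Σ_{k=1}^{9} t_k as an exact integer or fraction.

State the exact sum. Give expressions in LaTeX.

Step 1: r(k) = 3*(2*k**3 + 19*k**2 + 51*k + 34)/(k*(2*k**2 + 13*k + 19)).
A = 3, B = 1, C = k**3 + 13*k**2/2 + 19*k/2.
Key eq: (3)·f(k+1) = (1)·f(k) + (k**3 + 13*k**2/2 + 19*k/2).
From deg A=0, deg B=0, deg C=3: d=3.
Match coefficients ⇒ f(k) = (k**3 + 2*k**2 - k - 3)/2.
Get s_k = R·t_k = 3**k*(-k**3 - 2*k**2 + k + 3) with R(k) = B(k−1)f(k)/C(k) = (k**3 + 2*k**2 - k - 3)/(k*(2*k**2 + 13*k + 19)).
Check: Δs_k = 3**k*k*(-2*k**2 - 13*k - 19). ✓
Σ_(k=1)^(9) t_k = s_(10) − s_(1) = -70091163 − (3) = -70091166.

Σ = -70091166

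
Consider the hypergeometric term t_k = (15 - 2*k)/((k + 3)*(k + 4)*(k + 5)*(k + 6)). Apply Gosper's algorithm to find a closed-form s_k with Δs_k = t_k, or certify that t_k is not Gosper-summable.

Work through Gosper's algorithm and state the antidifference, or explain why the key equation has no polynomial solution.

s_k = k*(k**2 + 12*k + 62)/(15*(k + 3)*(k + 4)*(k + 5))

The ratio is (k + 3)*(2*k - 13)/((k + 7)*(2*k - 15)).
Take A(k)=k + 3, B(k)=k + 7, C(k)=k - 15/2.
Set up (k + 3)·f(k+1) − (k + 6)·f(k) − (k - 15/2) = 0.
Bound: deg f ≤ 3.
Coefficient equations give f(k) = -k*(k**2 + 12*k + 62)/30.
So s_k = (B(k−1)f/C)·t_k = (-k*(k + 6)*(k**2 + 12*k + 62)/(15*(2*k - 15)))·t_k = k*(k**2 + 12*k + 62)/(15*(k + 3)*(k + 4)*(k + 5)).
s_(k+1) − s_k = (15 - 2*k)/(k**4 + 18*k**3 + 119*k**2 + 342*k + 360) = t_k.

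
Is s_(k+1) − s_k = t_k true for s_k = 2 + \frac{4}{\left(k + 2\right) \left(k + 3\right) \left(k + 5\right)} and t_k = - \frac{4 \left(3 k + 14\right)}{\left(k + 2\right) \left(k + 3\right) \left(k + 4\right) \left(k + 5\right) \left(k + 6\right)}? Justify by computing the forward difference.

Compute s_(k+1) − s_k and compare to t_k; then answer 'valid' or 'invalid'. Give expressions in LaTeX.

Valid — Δs_k = t_k.

s_(k+1) = 2 + 4/((k + 3)*(k + 4)*(k + 6))
s_(k+1) − s_k = 4*(-3*k - 14)/(k**5 + 20*k**4 + 155*k**3 + 580*k**2 + 1044*k + 720)
(s_(k+1) − s_k) − t_k = 0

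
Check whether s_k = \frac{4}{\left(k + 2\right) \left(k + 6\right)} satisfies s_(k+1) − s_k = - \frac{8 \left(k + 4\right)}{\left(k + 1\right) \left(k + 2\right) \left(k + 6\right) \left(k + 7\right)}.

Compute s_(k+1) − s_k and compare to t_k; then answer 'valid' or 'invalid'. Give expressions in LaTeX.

s_(k+1) = 4/((k + 3)*(k + 7))
s_(k+1) − s_k = 4*(-2*k - 9)/(k**4 + 18*k**3 + 113*k**2 + 288*k + 252)
(s_(k+1) − s_k) − t_k = 12*(k + 5)/(k**5 + 19*k**4 + 131*k**3 + 401*k**2 + 540*k + 252)

Invalid: residual \frac{12 \left(k + 5\right)}{k^{5} + 19 k^{4} + 131 k^{3} + 401 k^{2} + 540 k + 252} ≠ 0.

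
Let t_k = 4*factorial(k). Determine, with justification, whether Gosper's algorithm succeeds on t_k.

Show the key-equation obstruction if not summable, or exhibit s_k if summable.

Ratio r(k) = k + 1.
Normal form (A,B,C) = (k + 1, 1, 1).
Need (k + 1)·f(k+1) − (1)·f(k) = 1.
Bound: deg f ≤ -1.
d = -1 < 0 ⇒ no nonzero polynomial f; not summable.

No. Not Gosper-summable.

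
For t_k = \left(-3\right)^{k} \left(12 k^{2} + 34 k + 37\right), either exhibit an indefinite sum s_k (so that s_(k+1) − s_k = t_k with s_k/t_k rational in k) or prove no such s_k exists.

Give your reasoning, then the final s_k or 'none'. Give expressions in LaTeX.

s_k = \left(-3\right)^{k} \left(- 3 k^{2} - 4 k - 4\right)

Ratio r(k) = 3*(-12*k**2 - 58*k - 83)/(12*k**2 + 34*k + 37).
Gosper form: A/B · C(k+1)/C(k) with A=-3, B=1, C=k**2 + 17*k/6 + 37/12.
Set up (-3)·f(k+1) − (1)·f(k) − (k**2 + 17*k/6 + 37/12) = 0.
From deg A=0, deg B=0, deg C=2: d=2.
Match coefficients ⇒ f(k) = -(3*k**2 + 4*k + 4)/12.
Certificate R = B(k−1)f/C = -(3*k**2 + 4*k + 4)/(12*k**2 + 34*k + 37) gives s_k = (-3)**k*(-3*k**2 - 4*k - 4).
Δs = (-3)**k*(12*k**2 + 34*k + 37), as required.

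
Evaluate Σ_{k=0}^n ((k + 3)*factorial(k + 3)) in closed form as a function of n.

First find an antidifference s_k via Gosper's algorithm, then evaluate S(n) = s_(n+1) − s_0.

S(n) = factorial(n + 4) - 6

t_(k+1)/t_k = (k + 4)**2/(k + 3).
Take A(k)=k + 4, B(k)=1, C(k)=k + 3.
Solve (k + 4)·f(k+1) − (1)·f(k) = k + 3.
From deg A=1, deg B=0, deg C=1: d=0.
Match coefficients ⇒ f(k) = 1.
Then R = B(k−1)f/C = 1/(k + 3), so s_k = R(k)·t_k = factorial(k + 3).
Δs = (k + 3)*factorial(k + 3), as required.
Σ_(k=0)^n t_k = s_(n+1) − s_(0) = (factorial(n + 4)) − (6), i.e. factorial(n + 4) - 6.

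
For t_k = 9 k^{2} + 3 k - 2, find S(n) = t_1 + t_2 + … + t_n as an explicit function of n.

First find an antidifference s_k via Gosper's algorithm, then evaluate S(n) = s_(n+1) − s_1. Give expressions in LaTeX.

r(k) = (3*k + 5)/(3*k - 1) after simplifying.
Take A(k)=1, B(k)=1, C(k)=k**2 + k/3 - 2/9.
Key eq: (1)·f(k+1) = (1)·f(k) + (k**2 + k/3 - 2/9).
deg f ≤ 3 (via 0,0,2).
A polynomial solution: f(k) = k*(3*k**2 - 3*k - 2)/9.
So s_k = (B(k−1)f/C)·t_k = (k*(3*k**2 - 3*k - 2)/((3*k - 1)*(3*k + 2)))·t_k = k*(3*k**2 - 3*k - 2).
Verify: 9*k**2 + 3*k - 2 matches t_k.
Telescope: S(n) = s_(n+1) − s_(1) = 3*n**3 + 6*n**2 + n - 2 − (-2) = n*(3*n**2 + 6*n + 1).

S(n) = n \left(3 n^{2} + 6 n + 1\right)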